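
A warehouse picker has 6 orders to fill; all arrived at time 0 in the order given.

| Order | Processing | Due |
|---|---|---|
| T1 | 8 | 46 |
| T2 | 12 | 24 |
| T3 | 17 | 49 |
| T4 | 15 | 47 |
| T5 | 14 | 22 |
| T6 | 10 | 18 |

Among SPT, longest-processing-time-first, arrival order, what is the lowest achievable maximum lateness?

27

SPT (increasing processing time): T1 T6 T2 T5 T4 T3.
T1: 0→8, due 46, lateness -38
T6: 8→18, due 18, lateness 0
T2: 18→30, due 24, lateness 6
T5: 30→44, due 22, lateness 22
T4: 44→59, due 47, lateness 12
T3: 59→76, due 49, lateness 27
Maximum = 27.
LPT (decreasing processing time): T3 T4 T5 T2 T6 T1.
T3: 0→17, due 49, lateness -32
T4: 17→32, due 47, lateness -15
T5: 32→46, due 22, lateness 24
T2: 46→58, due 24, lateness 34
T6: 58→68, due 18, lateness 50
T1: 68→76, due 46, lateness 30
Maximum = 50.
FIFO (arrival order): T1 T2 T3 T4 T5 T6.
T1: 0→8, due 46, lateness -38
T2: 8→20, due 24, lateness -4
T3: 20→37, due 49, lateness -12
T4: 37→52, due 47, lateness 5
T5: 52→66, due 22, lateness 44
T6: 66→76, due 18, lateness 58
Maximum = 58.
SPT 27, LPT 50, FIFO 58 → minimum 27.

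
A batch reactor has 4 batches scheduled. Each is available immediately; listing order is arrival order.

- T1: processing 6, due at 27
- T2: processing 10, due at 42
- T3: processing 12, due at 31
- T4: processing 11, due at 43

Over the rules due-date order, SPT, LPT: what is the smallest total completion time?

88

EDD (increasing due date): T1 T3 T2 T4.
T1: 0→6
T3: 6→18
T2: 18→28
T4: 28→39
Sum = 6+18+28+39 = 91.
SPT (increasing processing time): T1 T2 T4 T3.
T1: 0→6
T2: 6→16
T4: 16→27
T3: 27→39
Sum = 6+16+27+39 = 88.
LPT (decreasing processing time): T3 T4 T2 T1.
T3: 0→12
T4: 12→23
T2: 23→33
T1: 33→39
Sum = 12+23+33+39 = 107.
EDD 91, SPT 88, LPT 107 → minimum 88.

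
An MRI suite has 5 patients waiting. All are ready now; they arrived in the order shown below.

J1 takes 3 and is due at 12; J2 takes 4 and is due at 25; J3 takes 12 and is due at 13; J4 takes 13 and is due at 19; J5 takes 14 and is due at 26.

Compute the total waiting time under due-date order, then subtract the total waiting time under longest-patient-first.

EDD (increasing due date): J1 J3 J4 J2 J5.
J1: waits 0, runs 0→3
J3: waits 3, runs 3→15
J4: waits 15, runs 15→28
J2: waits 28, runs 28→32
J5: waits 32, runs 32→46
Sum = 0+3+15+28+32 = 78.
LPT (decreasing processing time): J5 J4 J3 J2 J1.
J5: waits 0, runs 0→14
J4: waits 14, runs 14→27
J3: waits 27, runs 27→39
J2: waits 39, runs 39→43
J1: waits 43, runs 43→46
Sum = 0+14+27+39+43 = 123.
Difference = 78 − 123 = -45.

-45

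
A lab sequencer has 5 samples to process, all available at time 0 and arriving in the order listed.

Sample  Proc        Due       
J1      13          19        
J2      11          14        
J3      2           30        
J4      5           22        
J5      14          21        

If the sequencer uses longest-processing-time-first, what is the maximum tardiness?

24

LPT (decreasing processing time): J5 J1 J2 J4 J3.
J5: 0→14, due 21, tardiness 0
J1: 14→27, due 19, tardiness 8
J2: 27→38, due 14, tardiness 24
J4: 38→43, due 22, tardiness 21
J3: 43→45, due 30, tardiness 15
Maximum = 24.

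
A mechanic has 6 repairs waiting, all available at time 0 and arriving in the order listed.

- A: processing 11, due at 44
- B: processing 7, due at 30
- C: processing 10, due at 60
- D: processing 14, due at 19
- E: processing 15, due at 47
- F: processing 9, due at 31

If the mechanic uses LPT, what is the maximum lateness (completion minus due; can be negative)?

36

LPT (decreasing processing time): E D A C F B.
E: 0→15, due 47, lateness -32
D: 15→29, due 19, lateness 10
A: 29→40, due 44, lateness -4
C: 40→50, due 60, lateness -10
F: 50→59, due 31, lateness 28
B: 59→66, due 30, lateness 36
Maximum = 36.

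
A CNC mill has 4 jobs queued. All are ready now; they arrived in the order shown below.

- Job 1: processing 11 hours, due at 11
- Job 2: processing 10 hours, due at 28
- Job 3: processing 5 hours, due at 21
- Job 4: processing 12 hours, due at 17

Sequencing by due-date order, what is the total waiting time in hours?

EDD (increasing due date): Job 1 Job 4 Job 3 Job 2.
Job 1: waits 0, runs 0→11
Job 4: waits 11, runs 11→23
Job 3: waits 23, runs 23→28
Job 2: waits 28, runs 28→38
Sum = 0+11+23+28 = 62.

62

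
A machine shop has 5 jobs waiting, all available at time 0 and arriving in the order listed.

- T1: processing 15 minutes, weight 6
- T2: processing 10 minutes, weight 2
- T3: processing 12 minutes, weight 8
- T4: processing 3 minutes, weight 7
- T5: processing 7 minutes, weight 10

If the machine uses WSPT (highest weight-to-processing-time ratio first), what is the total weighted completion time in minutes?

WSPT (decreasing weight/processing-time ratio): T4 T5 T3 T1 T2.
T4: finishes 3, weight 7, w·C = 21
T5: finishes 10, weight 10, w·C = 100
T3: finishes 22, weight 8, w·C = 176
T1: finishes 37, weight 6, w·C = 222
T2: finishes 47, weight 2, w·C = 94
Sum = 21+100+176+222+94 = 613.

613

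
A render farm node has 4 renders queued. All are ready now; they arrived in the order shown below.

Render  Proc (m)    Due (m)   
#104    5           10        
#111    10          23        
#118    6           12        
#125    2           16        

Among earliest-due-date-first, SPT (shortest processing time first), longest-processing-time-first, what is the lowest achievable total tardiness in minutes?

0

EDD (increasing due date): #104 #118 #125 #111.
#104: 0→5, due 10, tardiness 0
#118: 5→11, due 12, tardiness 0
#125: 11→13, due 16, tardiness 0
#111: 13→23, due 23, tardiness 0
Sum = 0+0+0+0 = 0.
SPT (increasing processing time): #125 #104 #118 #111.
#125: 0→2, due 16, tardiness 0
#104: 2→7, due 10, tardiness 0
#118: 7→13, due 12, tardiness 1
#111: 13→23, due 23, tardiness 0
Sum = 0+0+1+0 = 1.
LPT (decreasing processing time): #111 #118 #104 #125.
#111: 0→10, due 23, tardiness 0
#118: 10→16, due 12, tardiness 4
#104: 16→21, due 10, tardiness 11
#125: 21→23, due 16, tardiness 7
Sum = 0+4+11+7 = 22.
EDD 0, SPT 1, LPT 22 → minimum 0.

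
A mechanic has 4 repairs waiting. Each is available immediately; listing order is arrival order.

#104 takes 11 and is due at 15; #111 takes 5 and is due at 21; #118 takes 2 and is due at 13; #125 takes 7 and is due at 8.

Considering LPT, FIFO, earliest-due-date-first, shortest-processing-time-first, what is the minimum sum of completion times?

48

LPT (decreasing processing time): #104 #125 #111 #118.
#104: 0→11
#125: 11→18
#111: 18→23
#118: 23→25
Sum = 11+18+23+25 = 77.
FIFO (arrival order): #104 #111 #118 #125.
#104: 0→11
#111: 11→16
#118: 16→18
#125: 18→25
Sum = 11+16+18+25 = 70.
EDD (increasing due date): #125 #118 #104 #111.
#125: 0→7
#118: 7→9
#104: 9→20
#111: 20→25
Sum = 7+9+20+25 = 61.
SPT (increasing processing time): #118 #111 #125 #104.
#118: 0→2
#111: 2→7
#125: 7→14
#104: 14→25
Sum = 2+7+14+25 = 48.
LPT 77, FIFO 70, EDD 61, SPT 48 → minimum 48.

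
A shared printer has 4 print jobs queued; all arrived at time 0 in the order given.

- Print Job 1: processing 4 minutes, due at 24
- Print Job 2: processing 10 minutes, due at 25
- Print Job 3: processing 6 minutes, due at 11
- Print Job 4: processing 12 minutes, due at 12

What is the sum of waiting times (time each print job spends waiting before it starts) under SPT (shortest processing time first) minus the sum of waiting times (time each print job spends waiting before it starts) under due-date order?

SPT (increasing processing time): Print Job 1 Print Job 3 Print Job 2 Print Job 4.
Print Job 1: waits 0, runs 0→4
Print Job 3: waits 4, runs 4→10
Print Job 2: waits 10, runs 10→20
Print Job 4: waits 20, runs 20→32
Sum = 0+4+10+20 = 34.
EDD (increasing due date): Print Job 3 Print Job 4 Print Job 1 Print Job 2.
Print Job 3: waits 0, runs 0→6
Print Job 4: waits 6, runs 6→18
Print Job 1: waits 18, runs 18→22
Print Job 2: waits 22, runs 22→32
Sum = 0+6+18+22 = 46.
Difference = 34 − 46 = -12.

-12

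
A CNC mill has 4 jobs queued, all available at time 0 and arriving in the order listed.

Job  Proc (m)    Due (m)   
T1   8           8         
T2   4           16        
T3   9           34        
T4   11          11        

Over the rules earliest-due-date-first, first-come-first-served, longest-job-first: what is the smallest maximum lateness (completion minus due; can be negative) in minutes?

8

EDD (increasing due date): T1 T4 T2 T3.
T1: 0→8, due 8, lateness 0
T4: 8→19, due 11, lateness 8
T2: 19→23, due 16, lateness 7
T3: 23→32, due 34, lateness -2
Maximum = 8.
FIFO (arrival order): T1 T2 T3 T4.
T1: 0→8, due 8, lateness 0
T2: 8→12, due 16, lateness -4
T3: 12→21, due 34, lateness -13
T4: 21→32, due 11, lateness 21
Maximum = 21.
LPT (decreasing processing time): T4 T3 T1 T2.
T4: 0→11, due 11, lateness 0
T3: 11→20, due 34, lateness -14
T1: 20→28, due 8, lateness 20
T2: 28→32, due 16, lateness 16
Maximum = 20.
EDD 8, FIFO 21, LPT 20 → minimum 8.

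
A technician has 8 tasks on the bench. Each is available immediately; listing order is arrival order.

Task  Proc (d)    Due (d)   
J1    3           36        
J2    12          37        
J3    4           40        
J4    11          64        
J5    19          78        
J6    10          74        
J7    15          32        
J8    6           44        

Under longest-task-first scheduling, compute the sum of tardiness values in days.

121

LPT (decreasing processing time): J5 J7 J2 J4 J6 J8 J3 J1.
J5: 0→19, due 78, tardiness 0
J7: 19→34, due 32, tardiness 2
J2: 34→46, due 37, tardiness 9
J4: 46→57, due 64, tardiness 0
J6: 57→67, due 74, tardiness 0
J8: 67→73, due 44, tardiness 29
J3: 73→77, due 40, tardiness 37
J1: 77→80, due 36, tardiness 44
Sum = 0+2+9+0+0+29+37+44 = 121.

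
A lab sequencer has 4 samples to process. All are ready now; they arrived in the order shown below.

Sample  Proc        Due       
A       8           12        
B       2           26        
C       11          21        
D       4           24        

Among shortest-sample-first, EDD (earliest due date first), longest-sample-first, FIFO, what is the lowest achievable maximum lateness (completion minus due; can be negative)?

-1

SPT (increasing processing time): B D A C.
B: 0→2, due 26, lateness -24
D: 2→6, due 24, lateness -18
A: 6→14, due 12, lateness 2
C: 14→25, due 21, lateness 4
Maximum = 4.
EDD (increasing due date): A C D B.
A: 0→8, due 12, lateness -4
C: 8→19, due 21, lateness -2
D: 19→23, due 24, lateness -1
B: 23→25, due 26, lateness -1
Maximum = -1.
LPT (decreasing processing time): C A D B.
C: 0→11, due 21, lateness -10
A: 11→19, due 12, lateness 7
D: 19→23, due 24, lateness -1
B: 23→25, due 26, lateness -1
Maximum = 7.
FIFO (arrival order): A B C D.
A: 0→8, due 12, lateness -4
B: 8→10, due 26, lateness -16
C: 10→21, due 21, lateness 0
D: 21→25, due 24, lateness 1
Maximum = 1.
SPT 4, EDD -1, LPT 7, FIFO 1 → minimum -1.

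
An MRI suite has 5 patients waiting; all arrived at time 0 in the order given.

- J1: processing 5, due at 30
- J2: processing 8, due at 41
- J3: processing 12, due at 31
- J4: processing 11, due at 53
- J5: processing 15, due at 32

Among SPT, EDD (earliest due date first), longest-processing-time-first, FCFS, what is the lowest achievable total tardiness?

0

SPT (increasing processing time): J1 J2 J4 J3 J5.
J1: 0→5, due 30, tardiness 0
J2: 5→13, due 41, tardiness 0
J4: 13→24, due 53, tardiness 0
J3: 24→36, due 31, tardiness 5
J5: 36→51, due 32, tardiness 19
Sum = 0+0+0+5+19 = 24.
EDD (increasing due date): J1 J3 J5 J2 J4.
J1: 0→5, due 30, tardiness 0
J3: 5→17, due 31, tardiness 0
J5: 17→32, due 32, tardiness 0
J2: 32→40, due 41, tardiness 0
J4: 40→51, due 53, tardiness 0
Sum = 0+0+0+0+0 = 0.
LPT (decreasing processing time): J5 J3 J4 J2 J1.
J5: 0→15, due 32, tardiness 0
J3: 15→27, due 31, tardiness 0
J4: 27→38, due 53, tardiness 0
J2: 38→46, due 41, tardiness 5
J1: 46→51, due 30, tardiness 21
Sum = 0+0+0+5+21 = 26.
FIFO (arrival order): J1 J2 J3 J4 J5.
J1: 0→5, due 30, tardiness 0
J2: 5→13, due 41, tardiness 0
J3: 13→25, due 31, tardiness 0
J4: 25→36, due 53, tardiness 0
J5: 36→51, due 32, tardiness 19
Sum = 0+0+0+0+19 = 19.
SPT 24, EDD 0, LPT 26, FIFO 19 → minimum 0.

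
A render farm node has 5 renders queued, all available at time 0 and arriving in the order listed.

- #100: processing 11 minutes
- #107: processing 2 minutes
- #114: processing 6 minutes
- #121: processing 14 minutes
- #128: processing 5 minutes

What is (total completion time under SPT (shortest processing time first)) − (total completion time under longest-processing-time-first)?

-60

SPT (increasing processing time): #107 #128 #114 #100 #121.
#107: 0→2
#128: 2→7
#114: 7→13
#100: 13→24
#121: 24→38
Sum = 2+7+13+24+38 = 84.
LPT (decreasing processing time): #121 #100 #114 #128 #107.
#121: 0→14
#100: 14→25
#114: 25→31
#128: 31→36
#107: 36→38
Sum = 14+25+31+36+38 = 144.
Difference = 84 − 144 = -60.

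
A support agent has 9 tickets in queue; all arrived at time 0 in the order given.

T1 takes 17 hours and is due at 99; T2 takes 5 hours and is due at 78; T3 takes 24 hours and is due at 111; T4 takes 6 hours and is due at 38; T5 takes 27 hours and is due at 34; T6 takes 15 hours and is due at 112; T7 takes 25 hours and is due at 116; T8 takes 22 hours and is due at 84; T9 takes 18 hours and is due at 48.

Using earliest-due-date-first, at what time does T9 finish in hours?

EDD (increasing due date): T5 T4 T9 T2 T8 T1 T3 T6 T7.
T5: 0→27
T4: 27→33
T9: 33→51

51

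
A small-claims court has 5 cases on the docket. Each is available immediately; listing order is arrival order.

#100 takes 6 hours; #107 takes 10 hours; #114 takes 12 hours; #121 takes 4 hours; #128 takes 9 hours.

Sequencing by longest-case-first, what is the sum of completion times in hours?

143

LPT (decreasing processing time): #114 #107 #128 #100 #121.
#114: 0→12
#107: 12→22
#128: 22→31
#100: 31→37
#121: 37→41
Sum = 12+22+31+37+41 = 143.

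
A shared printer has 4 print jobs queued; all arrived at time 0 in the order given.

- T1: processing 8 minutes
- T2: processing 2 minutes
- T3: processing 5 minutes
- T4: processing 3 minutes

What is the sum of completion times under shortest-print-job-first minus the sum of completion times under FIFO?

SPT (increasing processing time): T2 T4 T3 T1.
T2: 0→2
T4: 2→5
T3: 5→10
T1: 10→18
Sum = 2+5+10+18 = 35.
FIFO (arrival order): T1 T2 T3 T4.
T1: 0→8
T2: 8→10
T3: 10→15
T4: 15→18
Sum = 8+10+15+18 = 51.
Difference = 35 − 51 = -16.

-16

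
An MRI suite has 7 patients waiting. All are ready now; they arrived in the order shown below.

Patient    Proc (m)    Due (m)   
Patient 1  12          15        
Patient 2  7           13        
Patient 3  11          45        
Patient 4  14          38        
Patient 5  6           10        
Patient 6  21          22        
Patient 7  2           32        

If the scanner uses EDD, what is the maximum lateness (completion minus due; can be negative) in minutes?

28

EDD (increasing due date): Patient 5 Patient 2 Patient 1 Patient 6 Patient 7 Patient 4 Patient 3.
Patient 5: 0→6, due 10, lateness -4
Patient 2: 6→13, due 13, lateness 0
Patient 1: 13→25, due 15, lateness 10
Patient 6: 25→46, due 22, lateness 24
Patient 7: 46→48, due 32, lateness 16
Patient 4: 48→62, due 38, lateness 24
Patient 3: 62→73, due 45, lateness 28
Maximum = 28.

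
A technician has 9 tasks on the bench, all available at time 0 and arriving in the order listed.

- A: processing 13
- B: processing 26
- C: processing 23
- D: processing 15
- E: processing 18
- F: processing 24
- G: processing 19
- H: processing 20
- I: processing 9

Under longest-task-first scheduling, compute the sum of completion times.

LPT (decreasing processing time): B F C H G E D A I.
B: 0→26
F: 26→50
C: 50→73
H: 73→93
G: 93→112
E: 112→130
D: 130→145
A: 145→158
I: 158→167
Sum = 26+50+73+93+112+130+145+158+167 = 954.

954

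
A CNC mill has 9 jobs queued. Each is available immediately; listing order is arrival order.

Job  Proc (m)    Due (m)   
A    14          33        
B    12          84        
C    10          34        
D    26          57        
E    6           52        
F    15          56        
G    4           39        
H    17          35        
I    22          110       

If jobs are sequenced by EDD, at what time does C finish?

24

EDD (increasing due date): A C H G E F D B I.
A: 0→14
C: 14→24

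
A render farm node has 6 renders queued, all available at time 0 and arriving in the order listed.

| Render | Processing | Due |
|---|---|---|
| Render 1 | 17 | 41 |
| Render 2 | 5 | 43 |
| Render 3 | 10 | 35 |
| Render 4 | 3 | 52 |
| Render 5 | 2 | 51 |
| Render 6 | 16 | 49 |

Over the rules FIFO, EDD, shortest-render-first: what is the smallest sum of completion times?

FIFO (arrival order): Render 1 Render 2 Render 3 Render 4 Render 5 Render 6.
Render 1: 0→17
Render 2: 17→22
Render 3: 22→32
Render 4: 32→35
Render 5: 35→37
Render 6: 37→53
Sum = 17+22+32+35+37+53 = 196.
EDD (increasing due date): Render 3 Render 1 Render 2 Render 6 Render 5 Render 4.
Render 3: 0→10
Render 1: 10→27
Render 2: 27→32
Render 6: 32→48
Render 5: 48→50
Render 4: 50→53
Sum = 10+27+32+48+50+53 = 220.
SPT (increasing processing time): Render 5 Render 4 Render 2 Render 3 Render 6 Render 1.
Render 5: 0→2
Render 4: 2→5
Render 2: 5→10
Render 3: 10→20
Render 6: 20→36
Render 1: 36→53
Sum = 2+5+10+20+36+53 = 126.
FIFO 196, EDD 220, SPT 126 → minimum 126.

126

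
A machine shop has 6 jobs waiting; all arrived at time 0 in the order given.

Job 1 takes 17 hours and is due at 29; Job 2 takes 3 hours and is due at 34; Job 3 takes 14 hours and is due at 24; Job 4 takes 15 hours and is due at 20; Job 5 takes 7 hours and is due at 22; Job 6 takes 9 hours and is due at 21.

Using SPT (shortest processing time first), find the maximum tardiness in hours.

36

SPT (increasing processing time): Job 2 Job 5 Job 6 Job 3 Job 4 Job 1.
Job 2: 0→3, due 34, tardiness 0
Job 5: 3→10, due 22, tardiness 0
Job 6: 10→19, due 21, tardiness 0
Job 3: 19→33, due 24, tardiness 9
Job 4: 33→48, due 20, tardiness 28
Job 1: 48→65, due 29, tardiness 36
Maximum = 36.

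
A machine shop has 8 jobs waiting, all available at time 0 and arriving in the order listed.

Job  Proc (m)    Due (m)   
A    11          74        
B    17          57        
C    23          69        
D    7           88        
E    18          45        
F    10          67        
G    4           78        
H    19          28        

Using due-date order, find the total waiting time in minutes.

EDD (increasing due date): H E B F C A G D.
H: waits 0, runs 0→19
E: waits 19, runs 19→37
B: waits 37, runs 37→54
F: waits 54, runs 54→64
C: waits 64, runs 64→87
A: waits 87, runs 87→98
G: waits 98, runs 98→102
D: waits 102, runs 102→109
Sum = 0+19+37+54+64+87+98+102 = 461.

461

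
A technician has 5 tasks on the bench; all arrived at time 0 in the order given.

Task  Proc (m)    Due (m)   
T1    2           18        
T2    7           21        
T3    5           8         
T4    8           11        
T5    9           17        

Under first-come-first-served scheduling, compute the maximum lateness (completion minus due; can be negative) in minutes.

14

FIFO (arrival order): T1 T2 T3 T4 T5.
T1: 0→2, due 18, lateness -16
T2: 2→9, due 21, lateness -12
T3: 9→14, due 8, lateness 6
T4: 14→22, due 11, lateness 11
T5: 22→31, due 17, lateness 14
Maximum = 14.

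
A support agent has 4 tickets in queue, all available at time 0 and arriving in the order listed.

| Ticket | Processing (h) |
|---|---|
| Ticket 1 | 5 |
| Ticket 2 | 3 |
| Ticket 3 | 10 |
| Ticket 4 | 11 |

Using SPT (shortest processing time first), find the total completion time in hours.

SPT (increasing processing time): Ticket 2 Ticket 1 Ticket 3 Ticket 4.
Ticket 2: 0→3
Ticket 1: 3→8
Ticket 3: 8→18
Ticket 4: 18→29
Sum = 3+8+18+29 = 58.

58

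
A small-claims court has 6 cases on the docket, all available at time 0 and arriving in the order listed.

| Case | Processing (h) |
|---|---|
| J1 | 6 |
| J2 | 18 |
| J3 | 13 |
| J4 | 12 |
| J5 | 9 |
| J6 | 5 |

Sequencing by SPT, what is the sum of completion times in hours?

176

SPT (increasing processing time): J6 J1 J5 J4 J3 J2.
J6: 0→5
J1: 5→11
J5: 11→20
J4: 20→32
J3: 32→45
J2: 45→63
Sum = 5+11+20+32+45+63 = 176.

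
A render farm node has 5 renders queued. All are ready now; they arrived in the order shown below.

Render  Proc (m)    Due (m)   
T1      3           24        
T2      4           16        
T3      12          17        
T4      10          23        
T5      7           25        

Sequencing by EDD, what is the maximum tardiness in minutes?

EDD (increasing due date): T2 T3 T4 T1 T5.
T2: 0→4, due 16, tardiness 0
T3: 4→16, due 17, tardiness 0
T4: 16→26, due 23, tardiness 3
T1: 26→29, due 24, tardiness 5
T5: 29→36, due 25, tardiness 11
Maximum = 11.

11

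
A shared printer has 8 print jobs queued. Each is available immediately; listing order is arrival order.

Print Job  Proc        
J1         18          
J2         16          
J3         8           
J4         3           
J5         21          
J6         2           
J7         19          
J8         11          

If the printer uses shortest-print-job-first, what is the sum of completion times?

SPT (increasing processing time): J6 J4 J3 J8 J2 J1 J7 J5.
J6: 0→2
J4: 2→5
J3: 5→13
J8: 13→24
J2: 24→40
J1: 40→58
J7: 58→77
J5: 77→98
Sum = 2+5+13+24+40+58+77+98 = 317.

317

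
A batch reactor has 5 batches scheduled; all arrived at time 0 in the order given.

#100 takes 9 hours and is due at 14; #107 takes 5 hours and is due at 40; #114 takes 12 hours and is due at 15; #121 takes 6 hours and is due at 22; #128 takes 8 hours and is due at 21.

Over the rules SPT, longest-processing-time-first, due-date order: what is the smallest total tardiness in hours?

SPT (increasing processing time): #107 #121 #128 #100 #114.
#107: 0→5, due 40, tardiness 0
#121: 5→11, due 22, tardiness 0
#128: 11→19, due 21, tardiness 0
#100: 19→28, due 14, tardiness 14
#114: 28→40, due 15, tardiness 25
Sum = 0+0+0+14+25 = 39.
LPT (decreasing processing time): #114 #100 #128 #121 #107.
#114: 0→12, due 15, tardiness 0
#100: 12→21, due 14, tardiness 7
#128: 21→29, due 21, tardiness 8
#121: 29→35, due 22, tardiness 13
#107: 35→40, due 40, tardiness 0
Sum = 0+7+8+13+0 = 28.
EDD (increasing due date): #100 #114 #128 #121 #107.
#100: 0→9, due 14, tardiness 0
#114: 9→21, due 15, tardiness 6
#128: 21→29, due 21, tardiness 8
#121: 29→35, due 22, tardiness 13
#107: 35→40, due 40, tardiness 0
Sum = 0+6+8+13+0 = 27.
SPT 39, LPT 28, EDD 27 → minimum 27.

27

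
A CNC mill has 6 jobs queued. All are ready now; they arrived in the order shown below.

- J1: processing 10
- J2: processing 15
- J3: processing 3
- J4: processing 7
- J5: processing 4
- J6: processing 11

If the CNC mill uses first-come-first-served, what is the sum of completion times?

FIFO (arrival order): J1 J2 J3 J4 J5 J6.
J1: 0→10
J2: 10→25
J3: 25→28
J4: 28→35
J5: 35→39
J6: 39→50
Sum = 10+25+28+35+39+50 = 187.

187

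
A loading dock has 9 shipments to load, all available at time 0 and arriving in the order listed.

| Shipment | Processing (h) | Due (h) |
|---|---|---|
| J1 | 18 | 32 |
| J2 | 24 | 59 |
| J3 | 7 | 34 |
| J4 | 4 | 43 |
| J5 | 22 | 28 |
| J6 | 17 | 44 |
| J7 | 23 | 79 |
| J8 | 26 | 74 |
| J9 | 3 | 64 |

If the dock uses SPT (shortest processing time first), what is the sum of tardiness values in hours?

204

SPT (increasing processing time): J9 J4 J3 J6 J1 J5 J7 J2 J8.
J9: 0→3, due 64, tardiness 0
J4: 3→7, due 43, tardiness 0
J3: 7→14, due 34, tardiness 0
J6: 14→31, due 44, tardiness 0
J1: 31→49, due 32, tardiness 17
J5: 49→71, due 28, tardiness 43
J7: 71→94, due 79, tardiness 15
J2: 94→118, due 59, tardiness 59
J8: 118→144, due 74, tardiness 70
Sum = 0+0+0+0+17+43+15+59+70 = 204.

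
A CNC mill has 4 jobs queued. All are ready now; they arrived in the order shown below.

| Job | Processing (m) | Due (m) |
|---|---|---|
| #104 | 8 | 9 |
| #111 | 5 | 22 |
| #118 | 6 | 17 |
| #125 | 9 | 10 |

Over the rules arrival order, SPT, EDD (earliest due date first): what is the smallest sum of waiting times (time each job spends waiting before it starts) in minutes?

35

FIFO (arrival order): #104 #111 #118 #125.
#104: waits 0, runs 0→8
#111: waits 8, runs 8→13
#118: waits 13, runs 13→19
#125: waits 19, runs 19→28
Sum = 0+8+13+19 = 40.
SPT (increasing processing time): #111 #118 #104 #125.
#111: waits 0, runs 0→5
#118: waits 5, runs 5→11
#104: waits 11, runs 11→19
#125: waits 19, runs 19→28
Sum = 0+5+11+19 = 35.
EDD (increasing due date): #104 #125 #118 #111.
#104: waits 0, runs 0→8
#125: waits 8, runs 8→17
#118: waits 17, runs 17→23
#111: waits 23, runs 23→28
Sum = 0+8+17+23 = 48.
FIFO 40, SPT 35, EDD 48 → minimum 35.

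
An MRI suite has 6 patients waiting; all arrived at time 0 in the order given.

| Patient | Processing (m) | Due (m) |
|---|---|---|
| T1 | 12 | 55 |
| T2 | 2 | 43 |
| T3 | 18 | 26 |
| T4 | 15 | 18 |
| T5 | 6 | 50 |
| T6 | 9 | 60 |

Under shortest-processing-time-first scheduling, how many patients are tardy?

SPT (increasing processing time): T2 T5 T6 T1 T4 T3.
T2: 0→2, due 43, tardiness 0
T5: 2→8, due 50, tardiness 0
T6: 8→17, due 60, tardiness 0
T1: 17→29, due 55, tardiness 0
T4: 29→44, due 18, tardiness 26
T3: 44→62, due 26, tardiness 36
Late patients: 2.

2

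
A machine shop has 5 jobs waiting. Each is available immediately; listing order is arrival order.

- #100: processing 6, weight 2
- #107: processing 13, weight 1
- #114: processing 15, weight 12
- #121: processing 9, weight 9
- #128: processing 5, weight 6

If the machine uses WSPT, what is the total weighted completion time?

622

WSPT (decreasing weight/processing-time ratio): #128 #121 #114 #100 #107.
#128: finishes 5, weight 6, w·C = 30
#121: finishes 14, weight 9, w·C = 126
#114: finishes 29, weight 12, w·C = 348
#100: finishes 35, weight 2, w·C = 70
#107: finishes 48, weight 1, w·C = 48
Sum = 30+126+348+70+48 = 622.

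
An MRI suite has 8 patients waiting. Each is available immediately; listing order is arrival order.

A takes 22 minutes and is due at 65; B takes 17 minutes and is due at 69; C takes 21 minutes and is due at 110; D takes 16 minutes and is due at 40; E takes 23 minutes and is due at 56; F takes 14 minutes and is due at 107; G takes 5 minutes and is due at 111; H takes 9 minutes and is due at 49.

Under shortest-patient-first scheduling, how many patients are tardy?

SPT (increasing processing time): G H F D B C A E.
G: 0→5, due 111, tardiness 0
H: 5→14, due 49, tardiness 0
F: 14→28, due 107, tardiness 0
D: 28→44, due 40, tardiness 4
B: 44→61, due 69, tardiness 0
C: 61→82, due 110, tardiness 0
A: 82→104, due 65, tardiness 39
E: 104→127, due 56, tardiness 71
Late patients: 3.

3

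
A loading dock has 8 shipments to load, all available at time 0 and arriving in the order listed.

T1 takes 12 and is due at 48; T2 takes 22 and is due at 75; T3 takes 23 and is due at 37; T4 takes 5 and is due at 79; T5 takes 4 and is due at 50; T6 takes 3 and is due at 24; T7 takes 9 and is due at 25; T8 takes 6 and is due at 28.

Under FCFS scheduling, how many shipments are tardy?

FIFO (arrival order): T1 T2 T3 T4 T5 T6 T7 T8.
T1: 0→12, due 48, tardiness 0
T2: 12→34, due 75, tardiness 0
T3: 34→57, due 37, tardiness 20
T4: 57→62, due 79, tardiness 0
T5: 62→66, due 50, tardiness 16
T6: 66→69, due 24, tardiness 45
T7: 69→78, due 25, tardiness 53
T8: 78→84, due 28, tardiness 56
Late shipments: 5.

5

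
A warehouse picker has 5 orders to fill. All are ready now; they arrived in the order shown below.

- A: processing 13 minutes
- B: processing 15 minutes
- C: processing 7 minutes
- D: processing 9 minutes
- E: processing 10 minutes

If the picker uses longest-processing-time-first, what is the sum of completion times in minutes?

LPT (decreasing processing time): B A E D C.
B: 0→15
A: 15→28
E: 28→38
D: 38→47
C: 47→54
Sum = 15+28+38+47+54 = 182.

182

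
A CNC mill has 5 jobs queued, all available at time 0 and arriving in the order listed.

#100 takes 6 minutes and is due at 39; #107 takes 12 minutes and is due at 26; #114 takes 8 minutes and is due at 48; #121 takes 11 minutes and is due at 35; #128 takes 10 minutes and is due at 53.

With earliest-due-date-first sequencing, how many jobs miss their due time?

EDD (increasing due date): #107 #121 #100 #114 #128.
#107: 0→12, due 26, tardiness 0
#121: 12→23, due 35, tardiness 0
#100: 23→29, due 39, tardiness 0
#114: 29→37, due 48, tardiness 0
#128: 37→47, due 53, tardiness 0
Late jobs: 0.

0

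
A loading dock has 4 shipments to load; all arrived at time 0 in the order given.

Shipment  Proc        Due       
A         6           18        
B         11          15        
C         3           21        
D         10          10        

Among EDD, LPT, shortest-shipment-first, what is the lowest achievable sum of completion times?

EDD (increasing due date): D B A C.
D: 0→10
B: 10→21
A: 21→27
C: 27→30
Sum = 10+21+27+30 = 88.
LPT (decreasing processing time): B D A C.
B: 0→11
D: 11→21
A: 21→27
C: 27→30
Sum = 11+21+27+30 = 89.
SPT (increasing processing time): C A D B.
C: 0→3
A: 3→9
D: 9→19
B: 19→30
Sum = 3+9+19+30 = 61.
EDD 88, LPT 89, SPT 61 → minimum 61.

61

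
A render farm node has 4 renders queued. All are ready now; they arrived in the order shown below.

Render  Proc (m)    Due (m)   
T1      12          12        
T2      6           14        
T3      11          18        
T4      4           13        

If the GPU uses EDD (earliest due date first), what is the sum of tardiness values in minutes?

26

EDD (increasing due date): T1 T4 T2 T3.
T1: 0→12, due 12, tardiness 0
T4: 12→16, due 13, tardiness 3
T2: 16→22, due 14, tardiness 8
T3: 22→33, due 18, tardiness 15
Sum = 0+3+8+15 = 26.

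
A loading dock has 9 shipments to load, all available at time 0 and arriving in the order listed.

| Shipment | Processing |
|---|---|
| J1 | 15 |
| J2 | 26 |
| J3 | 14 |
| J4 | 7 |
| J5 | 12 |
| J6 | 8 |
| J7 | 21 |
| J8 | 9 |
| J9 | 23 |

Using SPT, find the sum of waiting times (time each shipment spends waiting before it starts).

392

SPT (increasing processing time): J4 J6 J8 J5 J3 J1 J7 J9 J2.
J4: waits 0, runs 0→7
J6: waits 7, runs 7→15
J8: waits 15, runs 15→24
J5: waits 24, runs 24→36
J3: waits 36, runs 36→50
J1: waits 50, runs 50→65
J7: waits 65, runs 65→86
J9: waits 86, runs 86→109
J2: waits 109, runs 109→135
Sum = 0+7+15+24+36+50+65+86+109 = 392.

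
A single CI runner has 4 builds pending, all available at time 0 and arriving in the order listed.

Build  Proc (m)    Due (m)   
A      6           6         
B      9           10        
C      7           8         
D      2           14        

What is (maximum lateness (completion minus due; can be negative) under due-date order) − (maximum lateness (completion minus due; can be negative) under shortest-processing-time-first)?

EDD (increasing due date): A C B D.
A: 0→6, due 6, lateness 0
C: 6→13, due 8, lateness 5
B: 13→22, due 10, lateness 12
D: 22→24, due 14, lateness 10
Maximum = 12.
SPT (increasing processing time): D A C B.
D: 0→2, due 14, lateness -12
A: 2→8, due 6, lateness 2
C: 8→15, due 8, lateness 7
B: 15→24, due 10, lateness 14
Maximum = 14.
Difference = 12 − 14 = -2.

-2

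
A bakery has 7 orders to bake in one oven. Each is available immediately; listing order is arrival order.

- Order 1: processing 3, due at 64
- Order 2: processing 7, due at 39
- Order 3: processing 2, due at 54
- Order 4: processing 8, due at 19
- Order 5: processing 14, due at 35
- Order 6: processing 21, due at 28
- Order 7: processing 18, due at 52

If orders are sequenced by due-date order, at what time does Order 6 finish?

EDD (increasing due date): Order 4 Order 6 Order 5 Order 2 Order 7 Order 3 Order 1.
Order 4: 0→8
Order 6: 8→29

29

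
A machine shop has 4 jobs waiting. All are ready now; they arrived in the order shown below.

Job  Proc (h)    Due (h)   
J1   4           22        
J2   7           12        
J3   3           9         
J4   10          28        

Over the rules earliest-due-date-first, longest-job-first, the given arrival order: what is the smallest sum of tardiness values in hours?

EDD (increasing due date): J3 J2 J1 J4.
J3: 0→3, due 9, tardiness 0
J2: 3→10, due 12, tardiness 0
J1: 10→14, due 22, tardiness 0
J4: 14→24, due 28, tardiness 0
Sum = 0+0+0+0 = 0.
LPT (decreasing processing time): J4 J2 J1 J3.
J4: 0→10, due 28, tardiness 0
J2: 10→17, due 12, tardiness 5
J1: 17→21, due 22, tardiness 0
J3: 21→24, due 9, tardiness 15
Sum = 0+5+0+15 = 20.
FIFO (arrival order): J1 J2 J3 J4.
J1: 0→4, due 22, tardiness 0
J2: 4→11, due 12, tardiness 0
J3: 11→14, due 9, tardiness 5
J4: 14→24, due 28, tardiness 0
Sum = 0+0+5+0 = 5.
EDD 0, LPT 20, FIFO 5 → minimum 0.

0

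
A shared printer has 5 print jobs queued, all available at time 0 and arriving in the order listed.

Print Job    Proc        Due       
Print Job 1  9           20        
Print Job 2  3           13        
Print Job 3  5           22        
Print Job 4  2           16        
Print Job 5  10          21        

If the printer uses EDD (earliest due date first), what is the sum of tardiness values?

EDD (increasing due date): Print Job 2 Print Job 4 Print Job 1 Print Job 5 Print Job 3.
Print Job 2: 0→3, due 13, tardiness 0
Print Job 4: 3→5, due 16, tardiness 0
Print Job 1: 5→14, due 20, tardiness 0
Print Job 5: 14→24, due 21, tardiness 3
Print Job 3: 24→29, due 22, tardiness 7
Sum = 0+0+0+3+7 = 10.

10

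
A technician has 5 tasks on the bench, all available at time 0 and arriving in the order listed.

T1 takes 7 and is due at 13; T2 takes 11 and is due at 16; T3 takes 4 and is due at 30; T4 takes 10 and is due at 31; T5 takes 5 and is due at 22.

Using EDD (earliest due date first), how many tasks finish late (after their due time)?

EDD (increasing due date): T1 T2 T5 T3 T4.
T1: 0→7, due 13, tardiness 0
T2: 7→18, due 16, tardiness 2
T5: 18→23, due 22, tardiness 1
T3: 23→27, due 30, tardiness 0
T4: 27→37, due 31, tardiness 6
Late tasks: 3.

3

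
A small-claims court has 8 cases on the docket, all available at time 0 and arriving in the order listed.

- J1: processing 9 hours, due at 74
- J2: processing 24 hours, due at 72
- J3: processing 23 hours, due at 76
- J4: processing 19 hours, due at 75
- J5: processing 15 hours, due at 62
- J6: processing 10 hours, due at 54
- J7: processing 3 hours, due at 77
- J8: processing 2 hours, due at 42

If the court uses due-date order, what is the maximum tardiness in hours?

EDD (increasing due date): J8 J6 J5 J2 J1 J4 J3 J7.
J8: 0→2, due 42, tardiness 0
J6: 2→12, due 54, tardiness 0
J5: 12→27, due 62, tardiness 0
J2: 27→51, due 72, tardiness 0
J1: 51→60, due 74, tardiness 0
J4: 60→79, due 75, tardiness 4
J3: 79→102, due 76, tardiness 26
J7: 102→105, due 77, tardiness 28
Maximum = 28.

28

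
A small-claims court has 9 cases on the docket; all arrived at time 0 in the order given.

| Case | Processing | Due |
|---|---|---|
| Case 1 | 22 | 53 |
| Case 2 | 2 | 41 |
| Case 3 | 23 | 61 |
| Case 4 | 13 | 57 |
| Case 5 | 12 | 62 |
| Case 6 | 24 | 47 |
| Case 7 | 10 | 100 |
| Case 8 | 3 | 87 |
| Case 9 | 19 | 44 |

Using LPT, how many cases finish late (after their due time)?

7

LPT (decreasing processing time): Case 6 Case 3 Case 1 Case 9 Case 4 Case 5 Case 7 Case 8 Case 2.
Case 6: 0→24, due 47, tardiness 0
Case 3: 24→47, due 61, tardiness 0
Case 1: 47→69, due 53, tardiness 16
Case 9: 69→88, due 44, tardiness 44
Case 4: 88→101, due 57, tardiness 44
Case 5: 101→113, due 62, tardiness 51
Case 7: 113→123, due 100, tardiness 23
Case 8: 123→126, due 87, tardiness 39
Case 2: 126→128, due 41, tardiness 87
Late cases: 7.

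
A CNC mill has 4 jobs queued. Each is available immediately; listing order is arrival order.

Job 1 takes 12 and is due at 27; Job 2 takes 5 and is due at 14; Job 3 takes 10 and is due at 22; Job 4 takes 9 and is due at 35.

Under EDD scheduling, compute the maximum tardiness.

1

EDD (increasing due date): Job 2 Job 3 Job 1 Job 4.
Job 2: 0→5, due 14, tardiness 0
Job 3: 5→15, due 22, tardiness 0
Job 1: 15→27, due 27, tardiness 0
Job 4: 27→36, due 35, tardiness 1
Maximum = 1.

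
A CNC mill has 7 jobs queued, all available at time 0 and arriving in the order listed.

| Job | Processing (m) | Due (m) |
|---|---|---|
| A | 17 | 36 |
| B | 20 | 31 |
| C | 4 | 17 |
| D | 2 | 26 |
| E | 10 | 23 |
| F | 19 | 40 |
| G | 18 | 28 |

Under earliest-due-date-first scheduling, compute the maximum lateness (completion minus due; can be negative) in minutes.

EDD (increasing due date): C E D G B A F.
C: 0→4, due 17, lateness -13
E: 4→14, due 23, lateness -9
D: 14→16, due 26, lateness -10
G: 16→34, due 28, lateness 6
B: 34→54, due 31, lateness 23
A: 54→71, due 36, lateness 35
F: 71→90, due 40, lateness 50
Maximum = 50.

50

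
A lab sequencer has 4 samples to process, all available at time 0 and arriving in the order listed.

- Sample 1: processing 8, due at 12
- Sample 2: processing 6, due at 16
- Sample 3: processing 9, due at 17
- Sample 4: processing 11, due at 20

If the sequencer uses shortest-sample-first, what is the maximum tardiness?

14

SPT (increasing processing time): Sample 2 Sample 1 Sample 3 Sample 4.
Sample 2: 0→6, due 16, tardiness 0
Sample 1: 6→14, due 12, tardiness 2
Sample 3: 14→23, due 17, tardiness 6
Sample 4: 23→34, due 20, tardiness 14
Maximum = 14.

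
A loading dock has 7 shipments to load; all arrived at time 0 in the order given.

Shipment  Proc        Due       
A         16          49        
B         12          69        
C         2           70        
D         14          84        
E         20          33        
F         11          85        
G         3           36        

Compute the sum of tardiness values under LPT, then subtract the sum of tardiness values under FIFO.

LPT (decreasing processing time): E A D B F G C.
E: 0→20, due 33, tardiness 0
A: 20→36, due 49, tardiness 0
D: 36→50, due 84, tardiness 0
B: 50→62, due 69, tardiness 0
F: 62→73, due 85, tardiness 0
G: 73→76, due 36, tardiness 40
C: 76→78, due 70, tardiness 8
Sum = 0+0+0+0+0+40+8 = 48.
FIFO (arrival order): A B C D E F G.
A: 0→16, due 49, tardiness 0
B: 16→28, due 69, tardiness 0
C: 28→30, due 70, tardiness 0
D: 30→44, due 84, tardiness 0
E: 44→64, due 33, tardiness 31
F: 64→75, due 85, tardiness 0
G: 75→78, due 36, tardiness 42
Sum = 0+0+0+0+31+0+42 = 73.
Difference = 48 − 73 = -25.

-25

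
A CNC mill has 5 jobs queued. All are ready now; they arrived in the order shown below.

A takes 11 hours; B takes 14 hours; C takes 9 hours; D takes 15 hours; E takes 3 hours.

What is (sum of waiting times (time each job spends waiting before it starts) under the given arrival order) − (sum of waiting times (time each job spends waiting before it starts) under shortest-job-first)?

44

FIFO (arrival order): A B C D E.
A: waits 0, runs 0→11
B: waits 11, runs 11→25
C: waits 25, runs 25→34
D: waits 34, runs 34→49
E: waits 49, runs 49→52
Sum = 0+11+25+34+49 = 119.
SPT (increasing processing time): E C A B D.
E: waits 0, runs 0→3
C: waits 3, runs 3→12
A: waits 12, runs 12→23
B: waits 23, runs 23→37
D: waits 37, runs 37→52
Sum = 0+3+12+23+37 = 75.
Difference = 119 − 75 = 44.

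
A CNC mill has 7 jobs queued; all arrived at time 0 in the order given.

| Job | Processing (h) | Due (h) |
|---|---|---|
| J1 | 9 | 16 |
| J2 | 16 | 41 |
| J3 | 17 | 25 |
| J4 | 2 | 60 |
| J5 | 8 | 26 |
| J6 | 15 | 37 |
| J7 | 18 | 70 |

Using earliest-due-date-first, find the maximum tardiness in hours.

EDD (increasing due date): J1 J3 J5 J6 J2 J4 J7.
J1: 0→9, due 16, tardiness 0
J3: 9→26, due 25, tardiness 1
J5: 26→34, due 26, tardiness 8
J6: 34→49, due 37, tardiness 12
J2: 49→65, due 41, tardiness 24
J4: 65→67, due 60, tardiness 7
J7: 67→85, due 70, tardiness 15
Maximum = 24.

24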